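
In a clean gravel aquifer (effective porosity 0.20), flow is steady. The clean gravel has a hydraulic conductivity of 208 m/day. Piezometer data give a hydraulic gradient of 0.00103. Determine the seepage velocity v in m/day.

1.07

Hydraulic gradient i = 0.00103.
Darcy flux q = K · i = 208.0 × 0.001030 = 0.2142 m/day.
Seepage velocity v = q / n_e = 0.2142 / 0.20 = 1.071 m/day.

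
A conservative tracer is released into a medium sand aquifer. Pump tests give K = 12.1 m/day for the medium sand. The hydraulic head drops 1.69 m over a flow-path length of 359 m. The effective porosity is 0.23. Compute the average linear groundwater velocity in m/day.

0.248

Hydraulic gradient i = Δh / L = 1.69 / 359 = 0.004708.
Darcy flux q = K · i = 12.10 × 0.004708 = 0.05696 m/day.
Seepage velocity v = q / n_e = 0.05696 / 0.23 = 0.2477 m/day.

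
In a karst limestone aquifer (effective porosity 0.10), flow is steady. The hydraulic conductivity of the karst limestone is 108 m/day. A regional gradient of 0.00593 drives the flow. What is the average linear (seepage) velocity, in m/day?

6.40

Hydraulic gradient i = 0.00593.
Darcy flux q = K · i = 108.0 × 0.005930 = 0.6404 m/day.
Seepage velocity v = q / n_e = 0.6404 / 0.10 = 6.404 m/day.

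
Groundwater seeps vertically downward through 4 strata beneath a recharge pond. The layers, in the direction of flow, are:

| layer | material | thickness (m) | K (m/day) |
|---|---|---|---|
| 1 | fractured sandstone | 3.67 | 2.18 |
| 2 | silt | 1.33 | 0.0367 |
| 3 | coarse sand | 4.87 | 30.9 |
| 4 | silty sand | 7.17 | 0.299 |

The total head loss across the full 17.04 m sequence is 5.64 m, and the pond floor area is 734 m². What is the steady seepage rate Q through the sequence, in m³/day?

Flow is perpendicular to layering, so the layers act in series and the equivalent K is the thickness-weighted harmonic mean.
Total thickness L = 3.67 + 1.33 + 4.87 + 7.17 = 17.04 m.
Σ(b_i/K_i) = 3.67/2.18 + 1.33/0.0367 + 4.87/30.9 + 7.17/0.299 = 62.06 d.
K_eq = L / Σ(b_i/K_i) = 17.04 / 62.06 = 0.2746 m/day.
Q = K_eq · A · (Δh/L) = 0.2746 × 734 × (5.64/17.04) = 66.70 m³/day.

66.7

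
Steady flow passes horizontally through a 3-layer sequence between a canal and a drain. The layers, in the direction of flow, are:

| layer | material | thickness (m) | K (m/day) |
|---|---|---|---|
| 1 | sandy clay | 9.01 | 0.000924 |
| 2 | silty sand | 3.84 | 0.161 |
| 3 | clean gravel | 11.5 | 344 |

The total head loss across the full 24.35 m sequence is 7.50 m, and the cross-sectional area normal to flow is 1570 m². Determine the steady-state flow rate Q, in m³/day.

Flow is perpendicular to layering, so the layers act in series and the equivalent K is the thickness-weighted harmonic mean.
Total thickness L = 9.01 + 3.84 + 11.5 = 24.35 m.
Σ(b_i/K_i) = 9.01/0.000924 + 3.84/0.161 + 11.5/344 = 9775 d.
K_eq = L / Σ(b_i/K_i) = 24.35 / 9775 = 0.002491 m/day.
Q = K_eq · A · (Δh/L) = 0.002491 × 1570 × (7.50/24.35) = 1.205 m³/day.

1.20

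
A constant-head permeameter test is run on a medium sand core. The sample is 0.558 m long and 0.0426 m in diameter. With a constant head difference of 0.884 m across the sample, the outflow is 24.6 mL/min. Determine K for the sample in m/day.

Cross-sectional area A = π·(d/2)² = π × (0.0426/2)² = 0.001425 m².
Convert discharge: 24.6 mL/min = 4.100e-07 m³/s.
Darcy's law rearranged: K = Q·L / (A·Δh) = 4.100e-07 × 0.558 / (0.001425 × 0.884) = 0.0001816 m/s = 15.69 m/day.

15.7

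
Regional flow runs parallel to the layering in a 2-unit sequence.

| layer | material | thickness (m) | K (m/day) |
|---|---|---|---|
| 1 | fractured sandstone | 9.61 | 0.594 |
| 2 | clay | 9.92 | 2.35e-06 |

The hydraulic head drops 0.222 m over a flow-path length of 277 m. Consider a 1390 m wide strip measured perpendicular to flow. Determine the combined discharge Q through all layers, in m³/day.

6.36

Flow is parallel to layering, so each bed carries its own Darcy discharge and the transmissivities add.
Σ(K_i·b_i) = 0.594×9.61 + 2.35e-06×9.92 = 5.708 m²/day.
Hydraulic gradient i = Δh / L = 0.222 / 277 = 0.0008014.
Q = Σ(K_i·b_i) · W · i = 5.708 × 1390 × 0.0008014 = 6.359 m³/day.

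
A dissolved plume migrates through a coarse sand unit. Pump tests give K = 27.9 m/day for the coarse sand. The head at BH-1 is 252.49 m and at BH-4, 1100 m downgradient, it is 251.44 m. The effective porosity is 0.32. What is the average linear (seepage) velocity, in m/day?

0.0832

Hydraulic gradient i = (252.49 − 251.44) / 1100 = 1.05 / 1100 = 0.0009545.
Darcy flux q = K · i = 27.90 × 0.0009545 = 0.02663 m/day.
Seepage velocity v = q / n_e = 0.02663 / 0.32 = 0.08322 m/day.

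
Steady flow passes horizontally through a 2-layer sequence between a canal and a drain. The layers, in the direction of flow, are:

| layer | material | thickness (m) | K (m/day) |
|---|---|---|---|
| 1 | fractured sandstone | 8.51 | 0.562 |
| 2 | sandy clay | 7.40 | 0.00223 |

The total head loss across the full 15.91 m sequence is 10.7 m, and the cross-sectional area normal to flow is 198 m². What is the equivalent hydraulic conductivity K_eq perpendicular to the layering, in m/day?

Flow is perpendicular to layering, so the layers act in series and the equivalent K is the thickness-weighted harmonic mean.
Total thickness L = 8.51 + 7.40 = 15.91 m.
Σ(b_i/K_i) = 8.51/0.562 + 7.40/0.00223 = 3334 d.
K_eq = L / Σ(b_i/K_i) = 15.91 / 3334 = 0.004773 m/day.

0.00477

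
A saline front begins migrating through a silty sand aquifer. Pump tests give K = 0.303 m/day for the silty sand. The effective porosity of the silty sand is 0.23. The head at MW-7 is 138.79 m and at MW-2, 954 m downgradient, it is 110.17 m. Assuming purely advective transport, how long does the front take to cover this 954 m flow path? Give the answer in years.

66.1

Hydraulic gradient i = (138.79 − 110.17) / 954 = 28.62 / 954 = 0.03000.
Darcy flux q = K · i = 0.3030 × 0.03000 = 0.009090 m/day.
Seepage velocity v = q / n_e = 0.009090 / 0.23 = 0.03952 m/day.
Travel time t = L / v = 954 / 0.03952 = 24139 days = 66.09 years.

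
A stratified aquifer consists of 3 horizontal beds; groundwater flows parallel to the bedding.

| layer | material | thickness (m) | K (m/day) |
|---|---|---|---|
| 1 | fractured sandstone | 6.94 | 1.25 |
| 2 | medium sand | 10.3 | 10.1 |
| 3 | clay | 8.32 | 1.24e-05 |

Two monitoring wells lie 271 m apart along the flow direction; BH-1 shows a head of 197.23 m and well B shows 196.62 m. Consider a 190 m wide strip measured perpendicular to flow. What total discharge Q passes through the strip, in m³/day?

48.2

Flow is parallel to layering, so each bed carries its own Darcy discharge and the transmissivities add.
Σ(K_i·b_i) = 1.25×6.94 + 10.1×10.3 + 1.24e-05×8.32 = 112.7 m²/day.
Hydraulic gradient i = (197.23 − 196.62) / 271 = 0.61 / 271 = 0.002251.
Q = Σ(K_i·b_i) · W · i = 112.7 × 190 × 0.002251 = 48.20 m³/day.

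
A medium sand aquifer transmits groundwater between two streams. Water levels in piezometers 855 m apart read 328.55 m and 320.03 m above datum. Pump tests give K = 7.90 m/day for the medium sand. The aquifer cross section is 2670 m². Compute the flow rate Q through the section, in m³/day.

Hydraulic gradient i = (328.55 − 320.03) / 855 = 8.52 / 855 = 0.009965.
Darcy's law: Q = K · A · i = 7.900 × 2670 × 0.009965 = 210.2 m³/day.

210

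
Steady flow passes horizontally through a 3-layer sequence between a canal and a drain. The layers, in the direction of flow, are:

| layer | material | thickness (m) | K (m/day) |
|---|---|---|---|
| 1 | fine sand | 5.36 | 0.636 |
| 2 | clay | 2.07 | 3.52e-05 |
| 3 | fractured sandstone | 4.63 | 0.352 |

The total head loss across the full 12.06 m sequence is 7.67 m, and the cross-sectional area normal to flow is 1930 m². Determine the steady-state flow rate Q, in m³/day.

Flow is perpendicular to layering, so the layers act in series and the equivalent K is the thickness-weighted harmonic mean.
Total thickness L = 5.36 + 2.07 + 4.63 = 12.06 m.
Σ(b_i/K_i) = 5.36/0.636 + 2.07/3.52e-05 + 4.63/0.352 = 58828 d.
K_eq = L / Σ(b_i/K_i) = 12.06 / 58828 = 0.0002050 m/day.
Q = K_eq · A · (Δh/L) = 0.0002050 × 1930 × (7.67/12.06) = 0.2516 m³/day.

0.252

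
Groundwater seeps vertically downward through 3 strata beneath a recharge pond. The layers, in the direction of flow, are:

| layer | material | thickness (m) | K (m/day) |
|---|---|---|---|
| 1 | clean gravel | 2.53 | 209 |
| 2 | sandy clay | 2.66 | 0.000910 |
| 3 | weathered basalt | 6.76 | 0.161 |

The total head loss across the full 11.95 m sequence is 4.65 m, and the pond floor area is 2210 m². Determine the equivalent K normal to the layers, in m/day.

Flow is perpendicular to layering, so the layers act in series and the equivalent K is the thickness-weighted harmonic mean.
Total thickness L = 2.53 + 2.66 + 6.76 = 11.95 m.
Σ(b_i/K_i) = 2.53/209 + 2.66/0.000910 + 6.76/0.161 = 2965 d.
K_eq = L / Σ(b_i/K_i) = 11.95 / 2965 = 0.004030 m/day.

0.00403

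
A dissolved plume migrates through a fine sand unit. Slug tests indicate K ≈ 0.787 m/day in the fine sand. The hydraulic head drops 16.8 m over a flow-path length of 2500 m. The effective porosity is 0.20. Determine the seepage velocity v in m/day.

Hydraulic gradient i = Δh / L = 16.8 / 2500 = 0.006720.
Darcy flux q = K · i = 0.7870 × 0.006720 = 0.005289 m/day.
Seepage velocity v = q / n_e = 0.005289 / 0.20 = 0.02644 m/day.

0.0264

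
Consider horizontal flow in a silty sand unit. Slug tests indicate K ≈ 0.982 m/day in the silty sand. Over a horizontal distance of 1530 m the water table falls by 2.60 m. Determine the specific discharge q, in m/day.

0.00167

Hydraulic gradient i = Δh / L = 2.60 / 1530 = 0.001699.
Specific discharge q = K · i = 0.9820 × 0.001699 = 0.001669 m/day.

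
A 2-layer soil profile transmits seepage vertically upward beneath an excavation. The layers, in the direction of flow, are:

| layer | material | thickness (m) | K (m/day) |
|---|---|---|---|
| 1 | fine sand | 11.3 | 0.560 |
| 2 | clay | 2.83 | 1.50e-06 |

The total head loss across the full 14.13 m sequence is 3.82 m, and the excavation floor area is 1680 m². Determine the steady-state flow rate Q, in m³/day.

0.00340

Flow is perpendicular to layering, so the layers act in series and the equivalent K is the thickness-weighted harmonic mean.
Total thickness L = 11.3 + 2.83 = 14.13 m.
Σ(b_i/K_i) = 11.3/0.560 + 2.83/1.50e-06 = 1.887e+06 d.
K_eq = L / Σ(b_i/K_i) = 14.13 / 1.887e+06 = 7.489e-06 m/day.
Q = K_eq · A · (Δh/L) = 7.489e-06 × 1680 × (3.82/14.13) = 0.003402 m³/day.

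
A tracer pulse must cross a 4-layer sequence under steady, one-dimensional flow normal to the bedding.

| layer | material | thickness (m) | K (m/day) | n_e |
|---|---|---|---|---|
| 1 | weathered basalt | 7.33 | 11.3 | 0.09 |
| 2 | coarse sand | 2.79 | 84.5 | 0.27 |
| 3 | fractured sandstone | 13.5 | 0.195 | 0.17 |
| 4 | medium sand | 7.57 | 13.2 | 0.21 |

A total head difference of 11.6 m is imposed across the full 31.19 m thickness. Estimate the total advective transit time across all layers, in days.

With flow normal to the layers, continuity requires the same specific discharge q through every layer.
Σ(b_i/K_i) = 7.33/11.3 + 2.79/84.5 + 13.5/0.195 + 7.57/13.2 = 70.49 d.
q = Δh / Σ(b_i/K_i) = 11.6 / 70.49 = 0.1646 m/day.
In each layer the seepage velocity is v_i = q/n_i, so the layer transit time is t_i = b_i·n_i / q:
  layer 1 (weathered basalt): t_1 = 7.33 × 0.09 / 0.1646 = 4.009 d
  layer 2 (coarse sand): t_2 = 2.79 × 0.27 / 0.1646 = 4.577 d
  layer 3 (fractured sandstone): t_3 = 13.5 × 0.17 / 0.1646 = 13.95 d
  layer 4 (medium sand): t_4 = 7.57 × 0.21 / 0.1646 = 9.660 d
Total t = Σ t_i = 32.19 days.

32.2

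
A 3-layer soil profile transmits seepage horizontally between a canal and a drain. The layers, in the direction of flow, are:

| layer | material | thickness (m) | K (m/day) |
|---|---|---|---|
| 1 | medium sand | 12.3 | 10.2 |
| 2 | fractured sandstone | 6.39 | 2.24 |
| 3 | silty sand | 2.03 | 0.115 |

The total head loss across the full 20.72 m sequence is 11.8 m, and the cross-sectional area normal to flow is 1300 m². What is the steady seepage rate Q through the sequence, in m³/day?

707

Flow is perpendicular to layering, so the layers act in series and the equivalent K is the thickness-weighted harmonic mean.
Total thickness L = 12.3 + 6.39 + 2.03 = 20.72 m.
Σ(b_i/K_i) = 12.3/10.2 + 6.39/2.24 + 2.03/0.115 = 21.71 d.
K_eq = L / Σ(b_i/K_i) = 20.72 / 21.71 = 0.9544 m/day.
Q = K_eq · A · (Δh/L) = 0.9544 × 1300 × (11.8/20.72) = 706.6 m³/day.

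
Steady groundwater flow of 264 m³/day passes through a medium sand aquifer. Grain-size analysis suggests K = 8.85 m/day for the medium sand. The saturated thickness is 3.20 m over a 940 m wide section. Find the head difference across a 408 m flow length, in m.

Cross-sectional area A = 940 × 3.20 = 3008 m².
From Q = K·A·i, i = Q / (K·A) = 264 / (8.850 × 3008) = 0.009917.
Head loss Δh = i · L = 0.009917 × 408 = 4.046 m.

4.05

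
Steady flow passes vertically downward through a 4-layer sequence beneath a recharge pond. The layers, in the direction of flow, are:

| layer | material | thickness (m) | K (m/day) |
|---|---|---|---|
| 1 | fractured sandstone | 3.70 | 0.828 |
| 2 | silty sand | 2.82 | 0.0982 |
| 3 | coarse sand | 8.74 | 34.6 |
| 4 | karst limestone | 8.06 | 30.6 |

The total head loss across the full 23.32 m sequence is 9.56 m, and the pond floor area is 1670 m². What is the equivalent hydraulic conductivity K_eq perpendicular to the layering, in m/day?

0.692

Flow is perpendicular to layering, so the layers act in series and the equivalent K is the thickness-weighted harmonic mean.
Total thickness L = 3.70 + 2.82 + 8.74 + 8.06 = 23.32 m.
Σ(b_i/K_i) = 3.70/0.828 + 2.82/0.0982 + 8.74/34.6 + 8.06/30.6 = 33.70 d.
K_eq = L / Σ(b_i/K_i) = 23.32 / 33.70 = 0.6920 m/day.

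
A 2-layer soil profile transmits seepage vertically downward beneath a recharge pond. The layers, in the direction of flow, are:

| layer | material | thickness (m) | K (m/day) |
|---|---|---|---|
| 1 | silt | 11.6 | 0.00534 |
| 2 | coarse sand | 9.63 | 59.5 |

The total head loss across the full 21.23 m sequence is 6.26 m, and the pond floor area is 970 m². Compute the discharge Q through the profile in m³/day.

2.80

Flow is perpendicular to layering, so the layers act in series and the equivalent K is the thickness-weighted harmonic mean.
Total thickness L = 11.6 + 9.63 = 21.23 m.
Σ(b_i/K_i) = 11.6/0.00534 + 9.63/59.5 = 2172 d.
K_eq = L / Σ(b_i/K_i) = 21.23 / 2172 = 0.009772 m/day.
Q = K_eq · A · (Δh/L) = 0.009772 × 970 × (6.26/21.23) = 2.795 m³/day.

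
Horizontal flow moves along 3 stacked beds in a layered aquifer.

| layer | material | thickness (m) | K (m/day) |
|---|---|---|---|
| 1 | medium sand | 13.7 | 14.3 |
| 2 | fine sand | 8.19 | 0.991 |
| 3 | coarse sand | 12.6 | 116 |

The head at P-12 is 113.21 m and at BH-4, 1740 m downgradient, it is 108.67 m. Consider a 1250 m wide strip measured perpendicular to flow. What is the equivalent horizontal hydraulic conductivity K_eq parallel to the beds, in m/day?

48.3

Flow is parallel to layering, so each bed carries its own Darcy discharge and the transmissivities add.
Σ(K_i·b_i) = 14.3×13.7 + 0.991×8.19 + 116×12.6 = 1666 m²/day.
Total thickness b = 34.49 m, so K_eq = Σ(K_i·b_i)/b = 48.29 m/day.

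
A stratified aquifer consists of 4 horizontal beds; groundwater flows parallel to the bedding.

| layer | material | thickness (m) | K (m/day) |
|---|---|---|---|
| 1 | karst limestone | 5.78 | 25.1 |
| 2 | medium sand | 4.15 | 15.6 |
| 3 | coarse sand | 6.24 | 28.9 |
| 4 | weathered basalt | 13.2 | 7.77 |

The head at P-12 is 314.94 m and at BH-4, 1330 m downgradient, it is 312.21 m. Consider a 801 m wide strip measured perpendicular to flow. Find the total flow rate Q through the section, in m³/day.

Flow is parallel to layering, so each bed carries its own Darcy discharge and the transmissivities add.
Σ(K_i·b_i) = 25.1×5.78 + 15.6×4.15 + 28.9×6.24 + 7.77×13.2 = 492.7 m²/day.
Hydraulic gradient i = (314.94 − 312.21) / 1330 = 2.73 / 1330 = 0.002053.
Q = Σ(K_i·b_i) · W · i = 492.7 × 801 × 0.002053 = 810.1 m³/day.

810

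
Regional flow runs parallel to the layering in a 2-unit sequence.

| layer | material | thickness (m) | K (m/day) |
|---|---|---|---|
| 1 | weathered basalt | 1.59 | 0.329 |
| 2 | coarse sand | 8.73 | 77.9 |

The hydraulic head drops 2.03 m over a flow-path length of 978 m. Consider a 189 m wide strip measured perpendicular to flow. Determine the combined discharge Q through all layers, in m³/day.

Flow is parallel to layering, so each bed carries its own Darcy discharge and the transmissivities add.
Σ(K_i·b_i) = 0.329×1.59 + 77.9×8.73 = 680.6 m²/day.
Hydraulic gradient i = Δh / L = 2.03 / 978 = 0.002076.
Q = Σ(K_i·b_i) · W · i = 680.6 × 189 × 0.002076 = 267.0 m³/day.

267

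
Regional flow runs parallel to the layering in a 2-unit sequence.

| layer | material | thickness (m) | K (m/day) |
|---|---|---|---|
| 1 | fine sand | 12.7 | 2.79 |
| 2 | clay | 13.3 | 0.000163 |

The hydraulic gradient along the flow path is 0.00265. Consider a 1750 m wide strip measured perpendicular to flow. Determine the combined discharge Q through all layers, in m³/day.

164

Flow is parallel to layering, so each bed carries its own Darcy discharge and the transmissivities add.
Σ(K_i·b_i) = 2.79×12.7 + 0.000163×13.3 = 35.44 m²/day.
Hydraulic gradient i = 0.00265.
Q = Σ(K_i·b_i) · W · i = 35.44 × 1750 × 0.002650 = 164.3 m³/day.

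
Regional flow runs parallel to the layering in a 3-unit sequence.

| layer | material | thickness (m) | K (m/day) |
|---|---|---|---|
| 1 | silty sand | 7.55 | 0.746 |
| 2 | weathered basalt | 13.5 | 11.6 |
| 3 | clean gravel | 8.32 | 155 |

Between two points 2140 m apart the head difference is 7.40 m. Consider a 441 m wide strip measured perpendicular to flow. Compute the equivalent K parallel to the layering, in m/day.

49.4

Flow is parallel to layering, so each bed carries its own Darcy discharge and the transmissivities add.
Σ(K_i·b_i) = 0.746×7.55 + 11.6×13.5 + 155×8.32 = 1452 m²/day.
Total thickness b = 29.37 m, so K_eq = Σ(K_i·b_i)/b = 49.43 m/day.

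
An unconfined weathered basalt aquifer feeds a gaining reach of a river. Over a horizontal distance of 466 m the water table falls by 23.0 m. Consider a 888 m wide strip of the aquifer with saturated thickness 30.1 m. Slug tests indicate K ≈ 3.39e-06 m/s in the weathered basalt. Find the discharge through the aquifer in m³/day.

Convert K: 3.39e-06 m/s × 86400 = 0.2929 m/day.
Cross-sectional area A = 888 × 30.1 = 26729 m².
Hydraulic gradient i = Δh / L = 23.0 / 466 = 0.04936.
Darcy's law: Q = K · A · i = 0.2929 × 26729 × 0.04936 = 386.4 m³/day.

386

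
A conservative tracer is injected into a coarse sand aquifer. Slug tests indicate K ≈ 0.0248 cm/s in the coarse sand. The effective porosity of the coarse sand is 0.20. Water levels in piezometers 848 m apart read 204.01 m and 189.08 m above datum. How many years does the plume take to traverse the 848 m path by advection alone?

Convert K: 0.0248 cm/s × 864 = 21.43 m/day.
Hydraulic gradient i = (204.01 − 189.08) / 848 = 14.93 / 848 = 0.01761.
Darcy flux q = K · i = 21.43 × 0.01761 = 0.3773 m/day.
Seepage velocity v = q / n_e = 0.3773 / 0.20 = 1.886 m/day.
Travel time t = L / v = 848 / 1.886 = 449.6 days = 1.231 years.

1.23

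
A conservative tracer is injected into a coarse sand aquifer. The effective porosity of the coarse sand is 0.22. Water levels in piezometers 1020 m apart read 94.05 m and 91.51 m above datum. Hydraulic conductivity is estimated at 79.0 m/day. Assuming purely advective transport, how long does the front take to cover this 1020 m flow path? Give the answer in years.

Hydraulic gradient i = (94.05 − 91.51) / 1020 = 2.54 / 1020 = 0.002490.
Darcy flux q = K · i = 79.00 × 0.002490 = 0.1967 m/day.
Seepage velocity v = q / n_e = 0.1967 / 0.22 = 0.8942 m/day.
Travel time t = L / v = 1020 / 0.8942 = 1141 days = 3.123 years.

3.12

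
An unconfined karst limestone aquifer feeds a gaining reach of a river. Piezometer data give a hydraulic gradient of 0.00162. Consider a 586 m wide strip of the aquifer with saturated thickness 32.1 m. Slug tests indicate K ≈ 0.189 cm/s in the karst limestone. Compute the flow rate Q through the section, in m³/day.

Convert K: 0.189 cm/s × 864 = 163.3 m/day.
Cross-sectional area A = 586 × 32.1 = 18811 m².
Hydraulic gradient i = 0.00162.
Darcy's law: Q = K · A · i = 163.3 × 18811 × 0.001620 = 4976 m³/day.

4980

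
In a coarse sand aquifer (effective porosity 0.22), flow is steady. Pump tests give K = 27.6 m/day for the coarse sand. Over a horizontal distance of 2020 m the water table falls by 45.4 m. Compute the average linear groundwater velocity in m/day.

2.82

Hydraulic gradient i = Δh / L = 45.4 / 2020 = 0.02248.
Darcy flux q = K · i = 27.60 × 0.02248 = 0.6203 m/day.
Seepage velocity v = q / n_e = 0.6203 / 0.22 = 2.820 m/day.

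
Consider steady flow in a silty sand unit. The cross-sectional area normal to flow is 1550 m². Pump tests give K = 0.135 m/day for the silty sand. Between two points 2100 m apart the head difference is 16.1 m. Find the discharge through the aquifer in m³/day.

Hydraulic gradient i = Δh / L = 16.1 / 2100 = 0.007667.
Darcy's law: Q = K · A · i = 0.1350 × 1550 × 0.007667 = 1.604 m³/day.

1.60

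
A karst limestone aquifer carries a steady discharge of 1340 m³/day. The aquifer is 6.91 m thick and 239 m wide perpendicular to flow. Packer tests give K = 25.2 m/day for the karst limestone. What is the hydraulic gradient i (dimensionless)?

Cross-sectional area A = 239 × 6.91 = 1651 m².
From Q = K·A·i, i = Q / (K·A) = 1340 / (25.20 × 1651) = 0.03220.

0.0322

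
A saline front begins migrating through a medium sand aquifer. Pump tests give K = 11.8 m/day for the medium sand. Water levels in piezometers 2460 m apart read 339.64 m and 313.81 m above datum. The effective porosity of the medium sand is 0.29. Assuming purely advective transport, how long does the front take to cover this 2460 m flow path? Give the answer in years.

15.8

Hydraulic gradient i = (339.64 − 313.81) / 2460 = 25.83 / 2460 = 0.01050.
Darcy flux q = K · i = 11.80 × 0.01050 = 0.1239 m/day.
Seepage velocity v = q / n_e = 0.1239 / 0.29 = 0.4272 m/day.
Travel time t = L / v = 2460 / 0.4272 = 5758 days = 15.76 years.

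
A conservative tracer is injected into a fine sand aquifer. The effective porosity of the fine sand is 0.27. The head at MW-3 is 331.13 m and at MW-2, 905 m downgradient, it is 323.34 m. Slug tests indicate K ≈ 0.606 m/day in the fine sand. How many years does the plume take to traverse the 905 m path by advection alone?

128

Hydraulic gradient i = (331.13 − 323.34) / 905 = 7.79 / 905 = 0.008608.
Darcy flux q = K · i = 0.6060 × 0.008608 = 0.005216 m/day.
Seepage velocity v = q / n_e = 0.005216 / 0.27 = 0.01932 m/day.
Travel time t = L / v = 905 / 0.01932 = 46844 days = 128.3 years.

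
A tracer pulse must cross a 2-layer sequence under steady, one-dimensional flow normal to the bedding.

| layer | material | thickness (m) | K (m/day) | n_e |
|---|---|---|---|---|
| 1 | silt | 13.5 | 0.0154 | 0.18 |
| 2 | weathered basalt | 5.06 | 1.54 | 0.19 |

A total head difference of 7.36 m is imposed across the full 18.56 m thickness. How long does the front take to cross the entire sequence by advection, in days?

405

With flow normal to the layers, continuity requires the same specific discharge q through every layer.
Σ(b_i/K_i) = 13.5/0.0154 + 5.06/1.54 = 879.9 d.
q = Δh / Σ(b_i/K_i) = 7.36 / 879.9 = 0.008365 m/day.
In each layer the seepage velocity is v_i = q/n_i, so the layer transit time is t_i = b_i·n_i / q:
  layer 1 (silt): t_1 = 13.5 × 0.18 / 0.008365 = 290.5 d
  layer 2 (weathered basalt): t_2 = 5.06 × 0.19 / 0.008365 = 114.9 d
Total t = Σ t_i = 405.5 days.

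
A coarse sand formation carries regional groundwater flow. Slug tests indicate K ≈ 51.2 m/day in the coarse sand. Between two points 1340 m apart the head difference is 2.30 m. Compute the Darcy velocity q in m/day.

Hydraulic gradient i = Δh / L = 2.30 / 1340 = 0.001716.
Specific discharge q = K · i = 51.20 × 0.001716 = 0.08788 m/day.

0.0879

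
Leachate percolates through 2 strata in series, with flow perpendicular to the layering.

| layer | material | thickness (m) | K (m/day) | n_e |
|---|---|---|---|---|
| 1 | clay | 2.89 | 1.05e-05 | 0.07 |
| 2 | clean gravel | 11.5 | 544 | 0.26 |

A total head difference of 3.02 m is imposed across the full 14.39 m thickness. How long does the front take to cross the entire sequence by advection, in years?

With flow normal to the layers, continuity requires the same specific discharge q through every layer.
Σ(b_i/K_i) = 2.89/1.05e-05 + 11.5/544 = 2.752e+05 d.
q = Δh / Σ(b_i/K_i) = 3.02 / 2.752e+05 = 1.097e-05 m/day.
In each layer the seepage velocity is v_i = q/n_i, so the layer transit time is t_i = b_i·n_i / q:
  layer 1 (clay): t_1 = 2.89 × 0.07 / 1.097e-05 = 18437 d
  layer 2 (clean gravel): t_2 = 11.5 × 0.26 / 1.097e-05 = 2.725e+05 d
Total t = Σ t_i = 2.909e+05 days = 796.6 years.

797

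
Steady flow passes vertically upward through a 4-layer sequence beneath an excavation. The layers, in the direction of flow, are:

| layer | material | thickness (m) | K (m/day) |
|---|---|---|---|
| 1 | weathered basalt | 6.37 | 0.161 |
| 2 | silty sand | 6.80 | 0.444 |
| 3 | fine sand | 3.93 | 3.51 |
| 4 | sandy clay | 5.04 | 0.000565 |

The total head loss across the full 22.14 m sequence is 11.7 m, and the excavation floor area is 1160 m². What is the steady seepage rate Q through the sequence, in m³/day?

Flow is perpendicular to layering, so the layers act in series and the equivalent K is the thickness-weighted harmonic mean.
Total thickness L = 6.37 + 6.80 + 3.93 + 5.04 = 22.14 m.
Σ(b_i/K_i) = 6.37/0.161 + 6.80/0.444 + 3.93/3.51 + 5.04/0.000565 = 8976 d.
K_eq = L / Σ(b_i/K_i) = 22.14 / 8976 = 0.002466 m/day.
Q = K_eq · A · (Δh/L) = 0.002466 × 1160 × (11.7/22.14) = 1.512 m³/day.

1.51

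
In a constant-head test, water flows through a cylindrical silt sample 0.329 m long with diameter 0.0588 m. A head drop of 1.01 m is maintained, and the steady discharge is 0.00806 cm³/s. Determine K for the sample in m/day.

0.0835

Cross-sectional area A = π·(d/2)² = π × (0.0588/2)² = 0.002715 m².
Convert discharge: 0.00806 cm³/s = 8.060e-09 m³/s.
Darcy's law rearranged: K = Q·L / (A·Δh) = 8.060e-09 × 0.329 / (0.002715 × 1.01) = 9.669e-07 m/s = 0.08354 m/day.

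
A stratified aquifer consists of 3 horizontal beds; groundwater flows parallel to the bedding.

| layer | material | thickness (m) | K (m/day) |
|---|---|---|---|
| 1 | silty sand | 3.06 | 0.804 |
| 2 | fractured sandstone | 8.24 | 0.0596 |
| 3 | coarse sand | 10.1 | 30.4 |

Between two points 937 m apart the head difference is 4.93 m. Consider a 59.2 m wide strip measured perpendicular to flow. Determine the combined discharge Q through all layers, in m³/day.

96.6

Flow is parallel to layering, so each bed carries its own Darcy discharge and the transmissivities add.
Σ(K_i·b_i) = 0.804×3.06 + 0.0596×8.24 + 30.4×10.1 = 310.0 m²/day.
Hydraulic gradient i = Δh / L = 4.93 / 937 = 0.005261.
Q = Σ(K_i·b_i) · W · i = 310.0 × 59.2 × 0.005261 = 96.56 m³/day.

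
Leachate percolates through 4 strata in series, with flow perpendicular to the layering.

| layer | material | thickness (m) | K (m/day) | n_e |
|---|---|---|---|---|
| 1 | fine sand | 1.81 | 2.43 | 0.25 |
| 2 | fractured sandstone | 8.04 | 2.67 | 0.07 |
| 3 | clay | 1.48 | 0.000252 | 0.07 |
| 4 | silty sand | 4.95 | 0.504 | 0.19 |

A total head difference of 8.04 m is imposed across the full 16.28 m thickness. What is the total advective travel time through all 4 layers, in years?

With flow normal to the layers, continuity requires the same specific discharge q through every layer.
Σ(b_i/K_i) = 1.81/2.43 + 8.04/2.67 + 1.48/0.000252 + 4.95/0.504 = 5887 d.
q = Δh / Σ(b_i/K_i) = 8.04 / 5887 = 0.001366 m/day.
In each layer the seepage velocity is v_i = q/n_i, so the layer transit time is t_i = b_i·n_i / q:
  layer 1 (fine sand): t_1 = 1.81 × 0.25 / 0.001366 = 331.3 d
  layer 2 (fractured sandstone): t_2 = 8.04 × 0.07 / 0.001366 = 412.1 d
  layer 3 (clay): t_3 = 1.48 × 0.07 / 0.001366 = 75.85 d
  layer 4 (silty sand): t_4 = 4.95 × 0.19 / 0.001366 = 688.6 d
Total t = Σ t_i = 1508 days = 4.128 years.

4.13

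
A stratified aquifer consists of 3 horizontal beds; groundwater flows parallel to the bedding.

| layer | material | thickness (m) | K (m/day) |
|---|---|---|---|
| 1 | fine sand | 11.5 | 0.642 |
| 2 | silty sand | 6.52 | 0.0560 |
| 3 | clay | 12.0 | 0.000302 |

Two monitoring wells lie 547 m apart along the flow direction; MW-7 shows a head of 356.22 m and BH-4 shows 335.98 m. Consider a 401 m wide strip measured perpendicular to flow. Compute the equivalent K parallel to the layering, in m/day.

Flow is parallel to layering, so each bed carries its own Darcy discharge and the transmissivities add.
Σ(K_i·b_i) = 0.642×11.5 + 0.0560×6.52 + 0.000302×12.0 = 7.752 m²/day.
Total thickness b = 30.02 m, so K_eq = Σ(K_i·b_i)/b = 0.2582 m/day.

0.258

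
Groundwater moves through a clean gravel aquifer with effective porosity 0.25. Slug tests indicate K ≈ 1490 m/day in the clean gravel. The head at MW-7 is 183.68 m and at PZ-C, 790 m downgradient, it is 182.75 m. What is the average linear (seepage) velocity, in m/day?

7.02

Hydraulic gradient i = (183.68 − 182.75) / 790 = 0.93 / 790 = 0.001177.
Darcy flux q = K · i = 1490 × 0.001177 = 1.754 m/day.
Seepage velocity v = q / n_e = 1.754 / 0.25 = 7.016 m/day.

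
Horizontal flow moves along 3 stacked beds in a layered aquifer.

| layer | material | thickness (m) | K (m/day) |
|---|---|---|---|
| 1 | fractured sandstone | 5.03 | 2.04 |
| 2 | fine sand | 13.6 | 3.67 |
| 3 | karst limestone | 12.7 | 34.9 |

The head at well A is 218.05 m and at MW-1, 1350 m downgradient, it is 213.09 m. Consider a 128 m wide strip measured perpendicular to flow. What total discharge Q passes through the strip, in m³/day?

Flow is parallel to layering, so each bed carries its own Darcy discharge and the transmissivities add.
Σ(K_i·b_i) = 2.04×5.03 + 3.67×13.6 + 34.9×12.7 = 503.4 m²/day.
Hydraulic gradient i = (218.05 − 213.09) / 1350 = 4.96 / 1350 = 0.003674.
Q = Σ(K_i·b_i) · W · i = 503.4 × 128 × 0.003674 = 236.7 m³/day.

237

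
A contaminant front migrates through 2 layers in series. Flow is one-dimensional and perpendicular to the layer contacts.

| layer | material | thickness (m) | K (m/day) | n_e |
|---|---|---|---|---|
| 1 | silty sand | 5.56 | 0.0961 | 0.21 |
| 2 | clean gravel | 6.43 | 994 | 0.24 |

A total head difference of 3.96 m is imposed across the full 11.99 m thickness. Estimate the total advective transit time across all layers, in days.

With flow normal to the layers, continuity requires the same specific discharge q through every layer.
Σ(b_i/K_i) = 5.56/0.0961 + 6.43/994 = 57.86 d.
q = Δh / Σ(b_i/K_i) = 3.96 / 57.86 = 0.06844 m/day.
In each layer the seepage velocity is v_i = q/n_i, so the layer transit time is t_i = b_i·n_i / q:
  layer 1 (silty sand): t_1 = 5.56 × 0.21 / 0.06844 = 17.06 d
  layer 2 (clean gravel): t_2 = 6.43 × 0.24 / 0.06844 = 22.55 d
Total t = Σ t_i = 39.61 days.

39.6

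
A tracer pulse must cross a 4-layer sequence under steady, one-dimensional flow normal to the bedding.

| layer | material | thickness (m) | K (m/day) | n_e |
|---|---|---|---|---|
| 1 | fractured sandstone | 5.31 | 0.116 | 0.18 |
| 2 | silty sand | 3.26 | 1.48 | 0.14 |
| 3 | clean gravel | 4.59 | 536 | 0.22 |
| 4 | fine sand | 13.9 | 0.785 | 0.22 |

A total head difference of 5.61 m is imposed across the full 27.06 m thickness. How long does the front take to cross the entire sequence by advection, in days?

With flow normal to the layers, continuity requires the same specific discharge q through every layer.
Σ(b_i/K_i) = 5.31/0.116 + 3.26/1.48 + 4.59/536 + 13.9/0.785 = 65.69 d.
q = Δh / Σ(b_i/K_i) = 5.61 / 65.69 = 0.08540 m/day.
In each layer the seepage velocity is v_i = q/n_i, so the layer transit time is t_i = b_i·n_i / q:
  layer 1 (fractured sandstone): t_1 = 5.31 × 0.18 / 0.08540 = 11.19 d
  layer 2 (silty sand): t_2 = 3.26 × 0.14 / 0.08540 = 5.345 d
  layer 3 (clean gravel): t_3 = 4.59 × 0.22 / 0.08540 = 11.82 d
  layer 4 (fine sand): t_4 = 13.9 × 0.22 / 0.08540 = 35.81 d
Total t = Σ t_i = 64.17 days.

64.2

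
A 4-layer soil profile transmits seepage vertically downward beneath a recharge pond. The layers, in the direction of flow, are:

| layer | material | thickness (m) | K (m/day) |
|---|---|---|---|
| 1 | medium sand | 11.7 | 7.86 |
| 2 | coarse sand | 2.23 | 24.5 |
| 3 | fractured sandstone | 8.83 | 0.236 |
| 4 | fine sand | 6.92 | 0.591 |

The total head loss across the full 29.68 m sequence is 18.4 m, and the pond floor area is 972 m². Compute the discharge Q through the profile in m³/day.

Flow is perpendicular to layering, so the layers act in series and the equivalent K is the thickness-weighted harmonic mean.
Total thickness L = 11.7 + 2.23 + 8.83 + 6.92 = 29.68 m.
Σ(b_i/K_i) = 11.7/7.86 + 2.23/24.5 + 8.83/0.236 + 6.92/0.591 = 50.70 d.
K_eq = L / Σ(b_i/K_i) = 29.68 / 50.70 = 0.5854 m/day.
Q = K_eq · A · (Δh/L) = 0.5854 × 972 × (18.4/29.68) = 352.7 m³/day.

353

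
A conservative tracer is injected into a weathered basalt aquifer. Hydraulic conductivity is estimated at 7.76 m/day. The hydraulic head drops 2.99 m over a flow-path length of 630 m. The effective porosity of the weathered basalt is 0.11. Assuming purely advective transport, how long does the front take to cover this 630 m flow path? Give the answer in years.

Hydraulic gradient i = Δh / L = 2.99 / 630 = 0.004746.
Darcy flux q = K · i = 7.760 × 0.004746 = 0.03683 m/day.
Seepage velocity v = q / n_e = 0.03683 / 0.11 = 0.3348 m/day.
Travel time t = L / v = 630 / 0.3348 = 1882 days = 5.152 years.

5.15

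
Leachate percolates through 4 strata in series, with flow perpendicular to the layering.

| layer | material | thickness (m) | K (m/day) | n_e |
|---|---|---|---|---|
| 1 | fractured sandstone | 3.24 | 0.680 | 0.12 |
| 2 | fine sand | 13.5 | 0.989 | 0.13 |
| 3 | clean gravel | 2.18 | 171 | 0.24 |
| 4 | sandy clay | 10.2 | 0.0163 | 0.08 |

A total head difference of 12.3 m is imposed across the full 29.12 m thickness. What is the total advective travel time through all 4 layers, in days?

182

With flow normal to the layers, continuity requires the same specific discharge q through every layer.
Σ(b_i/K_i) = 3.24/0.680 + 13.5/0.989 + 2.18/171 + 10.2/0.0163 = 644.2 d.
q = Δh / Σ(b_i/K_i) = 12.3 / 644.2 = 0.01909 m/day.
In each layer the seepage velocity is v_i = q/n_i, so the layer transit time is t_i = b_i·n_i / q:
  layer 1 (fractured sandstone): t_1 = 3.24 × 0.12 / 0.01909 = 20.36 d
  layer 2 (fine sand): t_2 = 13.5 × 0.13 / 0.01909 = 91.92 d
  layer 3 (clean gravel): t_3 = 2.18 × 0.24 / 0.01909 = 27.40 d
  layer 4 (sandy clay): t_4 = 10.2 × 0.08 / 0.01909 = 42.74 d
Total t = Σ t_i = 182.4 days.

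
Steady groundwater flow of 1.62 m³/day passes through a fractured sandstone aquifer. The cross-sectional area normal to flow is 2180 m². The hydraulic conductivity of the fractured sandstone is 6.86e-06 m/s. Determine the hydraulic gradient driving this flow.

0.00125

Convert K: 6.86e-06 m/s × 86400 = 0.5927 m/day.
From Q = K·A·i, i = Q / (K·A) = 1.62 / (0.5927 × 2180) = 0.001254.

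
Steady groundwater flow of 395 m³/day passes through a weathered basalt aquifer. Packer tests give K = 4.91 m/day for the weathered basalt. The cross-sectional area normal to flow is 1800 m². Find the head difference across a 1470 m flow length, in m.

From Q = K·A·i, i = Q / (K·A) = 395 / (4.910 × 1800) = 0.04469.
Head loss Δh = i · L = 0.04469 × 1470 = 65.70 m.

65.7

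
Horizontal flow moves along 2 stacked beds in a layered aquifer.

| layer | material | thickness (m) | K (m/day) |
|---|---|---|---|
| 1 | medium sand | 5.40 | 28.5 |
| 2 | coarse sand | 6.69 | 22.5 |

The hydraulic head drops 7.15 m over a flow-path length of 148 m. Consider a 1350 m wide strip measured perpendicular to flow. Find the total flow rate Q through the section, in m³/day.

Flow is parallel to layering, so each bed carries its own Darcy discharge and the transmissivities add.
Σ(K_i·b_i) = 28.5×5.40 + 22.5×6.69 = 304.4 m²/day.
Hydraulic gradient i = Δh / L = 7.15 / 148 = 0.04831.
Q = Σ(K_i·b_i) · W · i = 304.4 × 1350 × 0.04831 = 19854 m³/day.

19900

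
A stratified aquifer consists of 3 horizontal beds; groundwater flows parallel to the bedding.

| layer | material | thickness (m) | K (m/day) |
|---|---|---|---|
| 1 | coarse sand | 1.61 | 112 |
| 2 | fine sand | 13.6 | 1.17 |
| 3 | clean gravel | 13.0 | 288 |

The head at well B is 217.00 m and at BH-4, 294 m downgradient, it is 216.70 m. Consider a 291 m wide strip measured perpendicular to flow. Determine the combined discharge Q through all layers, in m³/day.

1170

Flow is parallel to layering, so each bed carries its own Darcy discharge and the transmissivities add.
Σ(K_i·b_i) = 112×1.61 + 1.17×13.6 + 288×13.0 = 3940 m²/day.
Hydraulic gradient i = (217.00 − 216.70) / 294 = 0.3 / 294 = 0.001020.
Q = Σ(K_i·b_i) · W · i = 3940 × 291 × 0.001020 = 1170 m³/day.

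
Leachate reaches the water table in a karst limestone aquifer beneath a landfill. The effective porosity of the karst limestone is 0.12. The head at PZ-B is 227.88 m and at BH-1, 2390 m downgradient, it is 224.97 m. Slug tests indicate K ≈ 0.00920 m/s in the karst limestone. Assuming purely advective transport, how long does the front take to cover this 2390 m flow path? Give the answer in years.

Convert K: 0.00920 m/s × 86400 = 794.9 m/day.
Hydraulic gradient i = (227.88 − 224.97) / 2390 = 2.91 / 2390 = 0.001218.
Darcy flux q = K · i = 794.9 × 0.001218 = 0.9678 m/day.
Seepage velocity v = q / n_e = 0.9678 / 0.12 = 8.065 m/day.
Travel time t = L / v = 2390 / 8.065 = 296.3 days = 0.8113 years.

0.811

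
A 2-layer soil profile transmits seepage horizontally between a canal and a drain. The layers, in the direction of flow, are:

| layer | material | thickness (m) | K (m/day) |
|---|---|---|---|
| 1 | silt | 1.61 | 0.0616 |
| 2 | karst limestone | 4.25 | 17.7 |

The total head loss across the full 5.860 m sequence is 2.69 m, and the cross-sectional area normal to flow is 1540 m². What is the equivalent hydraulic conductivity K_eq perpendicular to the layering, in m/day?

0.222

Flow is perpendicular to layering, so the layers act in series and the equivalent K is the thickness-weighted harmonic mean.
Total thickness L = 1.61 + 4.25 = 5.860 m.
Σ(b_i/K_i) = 1.61/0.0616 + 4.25/17.7 = 26.38 d.
K_eq = L / Σ(b_i/K_i) = 5.860 / 26.38 = 0.2222 m/day.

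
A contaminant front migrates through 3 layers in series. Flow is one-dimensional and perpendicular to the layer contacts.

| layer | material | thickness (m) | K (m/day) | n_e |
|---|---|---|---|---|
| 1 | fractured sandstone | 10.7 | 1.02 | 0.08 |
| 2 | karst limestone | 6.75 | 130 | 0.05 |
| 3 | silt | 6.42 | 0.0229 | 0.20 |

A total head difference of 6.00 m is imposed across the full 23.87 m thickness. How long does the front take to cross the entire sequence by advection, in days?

With flow normal to the layers, continuity requires the same specific discharge q through every layer.
Σ(b_i/K_i) = 10.7/1.02 + 6.75/130 + 6.42/0.0229 = 290.9 d.
q = Δh / Σ(b_i/K_i) = 6.00 / 290.9 = 0.02063 m/day.
In each layer the seepage velocity is v_i = q/n_i, so the layer transit time is t_i = b_i·n_i / q:
  layer 1 (fractured sandstone): t_1 = 10.7 × 0.08 / 0.02063 = 41.50 d
  layer 2 (karst limestone): t_2 = 6.75 × 0.05 / 0.02063 = 16.36 d
  layer 3 (silt): t_3 = 6.42 × 0.20 / 0.02063 = 62.25 d
Total t = Σ t_i = 120.1 days.

120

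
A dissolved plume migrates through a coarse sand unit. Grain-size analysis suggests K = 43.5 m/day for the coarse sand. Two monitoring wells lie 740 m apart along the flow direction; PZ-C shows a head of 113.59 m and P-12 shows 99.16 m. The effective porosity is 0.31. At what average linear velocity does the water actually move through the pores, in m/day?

Hydraulic gradient i = (113.59 − 99.16) / 740 = 14.43 / 740 = 0.01950.
Darcy flux q = K · i = 43.50 × 0.01950 = 0.8482 m/day.
Seepage velocity v = q / n_e = 0.8482 / 0.31 = 2.736 m/day.

2.74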